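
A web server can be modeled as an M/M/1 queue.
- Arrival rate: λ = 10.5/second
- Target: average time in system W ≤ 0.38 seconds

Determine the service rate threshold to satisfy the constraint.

For M/M/1: W = 1/(μ-λ)
Need W ≤ 0.38, so 1/(μ-λ) ≤ 0.38
μ - λ ≥ 1/0.38 = 2.6316
μ ≥ 10.5 + 2.6316 = 13.1316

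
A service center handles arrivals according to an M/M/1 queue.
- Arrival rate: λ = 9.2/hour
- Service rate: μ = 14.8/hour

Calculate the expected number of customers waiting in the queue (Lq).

ρ = λ/μ = 9.2/14.8 = 0.6216
For M/M/1: Lq = λ²/(μ(μ-λ))
Lq = 84.64/(14.8 × 5.60)
Lq = 1.0212 customers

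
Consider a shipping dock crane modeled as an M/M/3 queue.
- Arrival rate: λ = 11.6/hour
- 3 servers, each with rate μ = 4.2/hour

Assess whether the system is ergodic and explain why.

Stability requires ρ = λ/(cμ) < 1
ρ = 11.6/(3 × 4.2) = 11.6/12.60 = 0.9206
Since 0.9206 < 1, the system is STABLE.
The servers are busy 92.06% of the time.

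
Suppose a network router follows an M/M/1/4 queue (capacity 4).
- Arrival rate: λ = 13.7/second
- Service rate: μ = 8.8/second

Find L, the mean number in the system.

ρ = λ/μ = 13.7/8.8 = 1.5568
P₀ = (1-ρ)/(1-ρ^(K+1)) = (1-1.5568)/(1-1.5568^5) = -0.5568/-8.1446 = 0.06836
P_K = P₀×ρ^K = 0.068364 × 1.5568^4 = 0.068364 × 5.8740 = 0.4016
L = ρ[1 - (K+1)ρ^K + Kρ^(K+1)] / [(1-ρ)(1-ρ^(K+1))]
L = 1.5568 × (1 - 5×5.8740 + 4×9.1446) / ((1 - 1.5568) × (1 - 9.1446)) = 2.8179 packets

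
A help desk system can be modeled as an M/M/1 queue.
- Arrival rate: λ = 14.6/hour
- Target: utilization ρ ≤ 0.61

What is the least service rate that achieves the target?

ρ = λ/μ, so μ = λ/ρ
μ ≥ 14.6/0.61 = 23.9344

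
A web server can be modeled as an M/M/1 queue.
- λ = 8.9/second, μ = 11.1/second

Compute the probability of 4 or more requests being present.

ρ = λ/μ = 8.9/11.1 = 0.8018
P(N ≥ n) = ρⁿ
P(N ≥ 4) = 0.8018^4
P(N ≥ 4) = 0.4133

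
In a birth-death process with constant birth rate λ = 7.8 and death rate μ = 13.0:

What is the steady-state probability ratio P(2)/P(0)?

For constant rates: P(n)/P(0) = (λ/μ)^n
P(2)/P(0) = (7.8/13.0)^2 = 0.6000^2 = 0.3600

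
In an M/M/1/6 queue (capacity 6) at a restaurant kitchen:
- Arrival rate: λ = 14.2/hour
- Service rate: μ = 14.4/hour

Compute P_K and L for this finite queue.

ρ = λ/μ = 14.2/14.4 = 0.98611
P₀ = (1-ρ)/(1-ρ^(K+1)) = (1-0.98611)/(1-0.98611^7) = 0.01389/0.09327 = 0.1489
P_K = P₀×ρ^K = 0.1489 × 0.98611^6 = 0.1489 × 0.9195 = 0.1369
Blocking probability P_6 = 0.1369 (13.69%)
L = ρ[1 - (K+1)ρ^K + Kρ^(K+1)] / [(1-ρ)(1-ρ^(K+1))]
L = 0.98611 × (1 - 7×0.91950094 + 6×0.90672907) / ((1 - 0.98611) × (1 - 0.90672907)) = 2.9441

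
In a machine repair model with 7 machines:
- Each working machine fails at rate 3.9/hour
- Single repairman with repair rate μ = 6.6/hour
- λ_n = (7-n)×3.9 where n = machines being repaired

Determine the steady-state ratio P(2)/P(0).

P(2)/P(0) = ∏_{i=0}^{2-1} λ_i/μ_{i+1}
= (7-0)×3.9/6.6 × (7-1)×3.9/6.6
= 14.6653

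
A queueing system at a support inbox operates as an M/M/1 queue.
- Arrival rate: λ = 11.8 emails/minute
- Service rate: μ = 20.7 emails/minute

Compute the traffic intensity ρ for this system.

Server utilization: ρ = λ/μ
ρ = 11.8/20.7 = 0.5700
The server is busy 57.00% of the time.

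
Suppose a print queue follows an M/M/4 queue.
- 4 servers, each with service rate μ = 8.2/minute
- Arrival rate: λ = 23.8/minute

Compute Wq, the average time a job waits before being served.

Traffic intensity: ρ = λ/(cμ) = 23.8/(4×8.2) = 0.7256
Since ρ = 0.7256 < 1, system is stable.
Offered load a = λ/μ = cρ = 23.8/8.2 = 2.9024
P₀ = [ Σₙ₌₀^3 aⁿ/n! + a^4/(4!(1-ρ)) ]⁻¹
Σ = a^0/0! + a^1/1! + a^2/2! + a^3/3! = 1.0000 + 2.9024 + 4.2121 + 4.0751 = 12.1896
a^4/(4!(1-ρ)) = 70.9663/(24 × 0.27439) = 10.7764
P₀ = 1/(12.1896 + 10.7764) = 0.04354
Lq = P₀·a^4·ρ / (4!(1-ρ)²) = 0.043543 × 70.9663 × 0.72561 / (24 × 0.075290) = 1.2409
Wq = Lq/λ = 1.2409/23.8 = 0.05214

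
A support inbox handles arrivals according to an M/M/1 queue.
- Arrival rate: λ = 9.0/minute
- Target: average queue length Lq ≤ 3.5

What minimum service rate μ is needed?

For M/M/1: Lq = λ²/(μ(μ-λ))
Need Lq ≤ 3.5, i.e. μ(μ-λ) ≥ λ²/3.5
μ² - 9.0μ - 81.00/3.5 ≥ 0  →  μ² - 9.0μ - 23.14286 ≥ 0
Quadratic formula (positive root): μ = [λ + √(λ² + 4×23.14286)]/2
Discriminant: 81.00 + 4×23.14286 = 173.5714, √173.5714 = 13.17465
μ ≥ (9.0 + 13.17465)/2 = 11.0873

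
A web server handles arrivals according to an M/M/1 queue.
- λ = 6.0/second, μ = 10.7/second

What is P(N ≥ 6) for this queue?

ρ = λ/μ = 6.0/10.7 = 0.56075
P(N ≥ n) = ρⁿ
P(N ≥ 6) = 0.56075^6
P(N ≥ 6) = 0.03109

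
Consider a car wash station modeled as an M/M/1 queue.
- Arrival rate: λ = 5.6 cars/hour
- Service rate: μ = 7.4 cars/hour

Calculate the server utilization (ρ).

Server utilization: ρ = λ/μ
ρ = 5.6/7.4 = 0.7568
The server is busy 75.68% of the time.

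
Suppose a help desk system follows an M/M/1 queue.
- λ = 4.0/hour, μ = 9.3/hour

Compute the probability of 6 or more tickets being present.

ρ = λ/μ = 4.0/9.3 = 0.43011
P(N ≥ n) = ρⁿ
P(N ≥ 6) = 0.43011^6
P(N ≥ 6) = 0.006331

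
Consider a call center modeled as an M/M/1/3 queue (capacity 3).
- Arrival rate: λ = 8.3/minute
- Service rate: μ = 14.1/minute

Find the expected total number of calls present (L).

ρ = λ/μ = 8.3/14.1 = 0.58865
P₀ = (1-ρ)/(1-ρ^(K+1)) = (1-0.58865)/(1-0.58865^4) = 0.41135/0.87993 = 0.4675
P_K = P₀×ρ^K = 0.46748 × 0.58865^3 = 0.46748 × 0.20397 = 0.09535
L = ρ[1 - (K+1)ρ^K + Kρ^(K+1)] / [(1-ρ)(1-ρ^(K+1))]
L = 0.58865 × (1 - 4×0.2040 + 3×0.1201) / ((1 - 0.58865) × (1 - 0.1201)) = 0.8852 calls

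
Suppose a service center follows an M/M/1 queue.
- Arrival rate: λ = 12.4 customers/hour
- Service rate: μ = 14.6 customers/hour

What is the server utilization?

Server utilization: ρ = λ/μ
ρ = 12.4/14.6 = 0.8493
The server is busy 84.93% of the time.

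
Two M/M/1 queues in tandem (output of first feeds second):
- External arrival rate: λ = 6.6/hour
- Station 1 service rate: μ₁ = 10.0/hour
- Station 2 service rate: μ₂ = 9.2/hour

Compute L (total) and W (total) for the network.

By Jackson's theorem, each station behaves as independent M/M/1.
Station 1: ρ₁ = 6.6/10.0 = 0.6600, L₁ = ρ₁/(1-ρ₁) = λ/(μ₁-λ) = 6.6/3.40 = 1.94118
Station 2: ρ₂ = 6.6/9.2 = 0.7174, L₂ = ρ₂/(1-ρ₂) = λ/(μ₂-λ) = 6.6/2.60 = 2.53846
Total: L = L₁ + L₂ = 1.94118 + 2.53846 = 4.4796
W = L/λ = 4.4796/6.6 = 0.6787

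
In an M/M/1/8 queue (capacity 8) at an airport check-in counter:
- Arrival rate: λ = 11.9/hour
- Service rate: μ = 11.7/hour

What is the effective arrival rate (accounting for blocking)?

ρ = λ/μ = 11.9/11.7 = 1.0171
P₀ = (1-ρ)/(1-ρ^(K+1)) = (1-1.0171)/(1-1.0171^9) = -0.01710/-0.1649 = 0.1037
P_K = P₀×ρ^K = 0.1037 × 1.0171^8 = 0.1037 × 1.1453 = 0.1188
λ_eff = λ(1-P_K) = 11.9 × (1 - 0.11879) = 11.9 × 0.88121 = 10.4864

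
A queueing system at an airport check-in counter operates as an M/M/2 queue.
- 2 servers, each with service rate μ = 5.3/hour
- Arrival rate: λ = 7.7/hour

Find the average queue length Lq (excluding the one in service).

Traffic intensity: ρ = λ/(cμ) = 7.7/(2×5.3) = 0.7264
Since ρ = 0.7264 < 1, system is stable.
Offered load a = λ/μ = cρ = 7.7/5.3 = 1.4528
P₀ = [ Σₙ₌₀^1 aⁿ/n! + a^2/(2!(1-ρ)) ]⁻¹
Σ = a^0/0! + a^1/1! = 1.0000 + 1.4528 = 2.4528
a^2/(2!(1-ρ)) = 2.11072/(2 × 0.273585) = 3.8575
P₀ = 1/(2.4528 + 3.8575) = 0.1585
Lq = P₀·a^2·ρ / (2!(1-ρ)²) = 0.15847 × 2.1107 × 0.72642 / (2 × 0.074849) = 1.6231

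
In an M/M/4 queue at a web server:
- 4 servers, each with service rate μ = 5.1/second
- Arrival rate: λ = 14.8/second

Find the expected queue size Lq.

Traffic intensity: ρ = λ/(cμ) = 14.8/(4×5.1) = 0.7255
Since ρ = 0.7255 < 1, system is stable.
Offered load a = λ/μ = cρ = 14.8/5.1 = 2.9020
P₀ = [ Σₙ₌₀^3 aⁿ/n! + a^4/(4!(1-ρ)) ]⁻¹
Σ = a^0/0! + a^1/1! + a^2/2! + a^3/3! = 1.00000 + 2.90196 + 4.21069 + 4.07308 = 12.1857
a^4/(4!(1-ρ)) = 70.9196/(24 × 0.27451) = 10.7646
P₀ = 1/(12.1857 + 10.7646) = 0.04357
Lq = P₀·a^4·ρ / (4!(1-ρ)²) = 0.043572 × 70.9196 × 0.72549 / (24 × 0.075356) = 1.2396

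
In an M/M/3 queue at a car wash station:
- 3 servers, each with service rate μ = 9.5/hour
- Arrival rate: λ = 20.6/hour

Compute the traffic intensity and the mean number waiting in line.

Traffic intensity: ρ = λ/(cμ) = 20.6/(3×9.5) = 0.7228
Since ρ = 0.7228 < 1, system is stable.
Offered load a = λ/μ = cρ = 20.6/9.5 = 2.1684
P₀ = [ Σₙ₌₀^2 aⁿ/n! + a^3/(3!(1-ρ)) ]⁻¹
Σ = a^0/0! + a^1/1! + a^2/2! = 1.0000 + 2.1684 + 2.3510 = 5.5194
a^3/(3!(1-ρ)) = 10.1960/(6 × 0.277193) = 6.1305
P₀ = 1/(5.5194 + 6.1305) = 0.08584
Lq = P₀·a^3·ρ / (3!(1-ρ)²) = 0.085837 × 10.1960 × 0.72281 / (6 × 0.076836) = 1.3722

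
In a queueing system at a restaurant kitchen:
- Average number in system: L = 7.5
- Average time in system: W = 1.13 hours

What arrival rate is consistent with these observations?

Little's Law: L = λW, so λ = L/W
λ = 7.5/1.13 = 6.6372 orders/hour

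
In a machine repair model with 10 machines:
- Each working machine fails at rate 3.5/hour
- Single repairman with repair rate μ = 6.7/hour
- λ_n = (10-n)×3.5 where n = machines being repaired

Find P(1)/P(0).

P(1)/P(0) = ∏_{i=0}^{1-1} λ_i/μ_{i+1}
= (10-0)×3.5/6.7
= 5.2239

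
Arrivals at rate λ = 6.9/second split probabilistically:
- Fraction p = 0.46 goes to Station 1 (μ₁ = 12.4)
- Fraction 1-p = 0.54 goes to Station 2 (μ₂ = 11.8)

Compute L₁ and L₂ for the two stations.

Effective rates: λ₁ = 6.9×0.46 = 3.174, λ₂ = 6.9×0.54 = 3.726
Station 1: ρ₁ = 3.174/12.4 = 0.25597, L₁ = ρ₁/(1-ρ₁) = 0.25597/(1-0.25597) = 0.3440
Station 2: ρ₂ = 3.726/11.8 = 0.31576, L₂ = ρ₂/(1-ρ₂) = 0.31576/(1-0.31576) = 0.4615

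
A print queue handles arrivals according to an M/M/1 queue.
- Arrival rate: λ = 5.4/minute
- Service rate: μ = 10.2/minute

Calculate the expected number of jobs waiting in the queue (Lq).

ρ = λ/μ = 5.4/10.2 = 0.5294
For M/M/1: Lq = λ²/(μ(μ-λ))
Lq = 29.16/(10.2 × 4.80)
Lq = 0.5956 jobs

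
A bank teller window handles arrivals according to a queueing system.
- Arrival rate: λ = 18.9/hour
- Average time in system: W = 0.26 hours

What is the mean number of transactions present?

Little's Law: L = λW
L = 18.9 × 0.26 = 4.9140 transactions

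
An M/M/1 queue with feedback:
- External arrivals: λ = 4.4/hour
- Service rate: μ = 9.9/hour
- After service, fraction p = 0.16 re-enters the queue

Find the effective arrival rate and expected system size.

Effective arrival rate: λ_eff = λ/(1-p) = 4.4/(1-0.16) = 4.4/0.84 = 5.2381
ρ = λ_eff/μ = 5.2381/9.9 = 0.5291
L = ρ/(1-ρ) = 0.5291/(1-0.5291) = 1.1236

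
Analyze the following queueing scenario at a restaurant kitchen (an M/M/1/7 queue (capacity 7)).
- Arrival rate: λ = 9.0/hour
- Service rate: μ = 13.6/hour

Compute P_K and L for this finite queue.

ρ = λ/μ = 9.0/13.6 = 0.66176
P₀ = (1-ρ)/(1-ρ^(K+1)) = (1-0.66176)/(1-0.66176^8) = 0.33824/0.96322 = 0.3512
P_K = P₀×ρ^K = 0.3512 × 0.66176^7 = 0.3512 × 0.05558 = 0.01952
Blocking probability P_7 = 0.01952 (1.95%)
L = ρ[1 - (K+1)ρ^K + Kρ^(K+1)] / [(1-ρ)(1-ρ^(K+1))]
L = 0.66176 × (1 - 8×0.05558 + 7×0.03678) / ((1 - 0.66176) × (1 - 0.03678)) = 1.6510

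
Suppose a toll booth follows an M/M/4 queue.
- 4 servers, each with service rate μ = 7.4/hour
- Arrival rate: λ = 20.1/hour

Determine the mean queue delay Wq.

Traffic intensity: ρ = λ/(cμ) = 20.1/(4×7.4) = 0.6791
Since ρ = 0.6791 < 1, system is stable.
Offered load a = λ/μ = cρ = 20.1/7.4 = 2.7162
P₀ = [ Σₙ₌₀^3 aⁿ/n! + a^4/(4!(1-ρ)) ]⁻¹
Σ = a^0/0! + a^1/1! + a^2/2! + a^3/3! = 1.0000 + 2.7162 + 3.6889 + 3.3400 = 10.7451
a^4/(4!(1-ρ)) = 54.4324/(24 × 0.320946) = 7.0667
P₀ = 1/(10.7451 + 7.0667) = 0.05614
Lq = P₀·a^4·ρ / (4!(1-ρ)²) = 0.056143 × 54.4324 × 0.67905 / (24 × 0.10301) = 0.8394
Wq = Lq/λ = 0.8394/20.1 = 0.04176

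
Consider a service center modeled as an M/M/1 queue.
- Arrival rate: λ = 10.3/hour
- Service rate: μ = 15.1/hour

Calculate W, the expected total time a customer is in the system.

First, compute utilization: ρ = λ/μ = 10.3/15.1 = 0.6821
For M/M/1: W = 1/(μ-λ)
W = 1/(15.1-10.3) = 1/4.80
W = 0.2083 hours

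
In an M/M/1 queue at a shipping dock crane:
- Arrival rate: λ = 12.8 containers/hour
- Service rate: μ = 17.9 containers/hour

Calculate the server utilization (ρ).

Server utilization: ρ = λ/μ
ρ = 12.8/17.9 = 0.7151
The server is busy 71.51% of the time.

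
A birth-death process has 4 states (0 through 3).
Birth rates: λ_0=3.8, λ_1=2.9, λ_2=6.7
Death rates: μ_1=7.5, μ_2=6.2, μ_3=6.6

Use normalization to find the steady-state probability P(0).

Ratios P(n)/P(0) = (λ₀···λₙ₋₁)/(μ₁···μₙ):
P(1)/P(0) = (3.8)/(7.5) = 0.50667
P(2)/P(0) = (3.8×2.9)/(7.5×6.2) = 0.23699
P(3)/P(0) = (3.8×2.9×6.7)/(7.5×6.2×6.6) = 0.24058

Normalization: ∑ P(n) = 1
P(0) × (1.0000 + 0.50667 + 0.23699 + 0.24058) = 1
P(0) × 1.9842 = 1
P(0) = 1/1.9842 = 0.5040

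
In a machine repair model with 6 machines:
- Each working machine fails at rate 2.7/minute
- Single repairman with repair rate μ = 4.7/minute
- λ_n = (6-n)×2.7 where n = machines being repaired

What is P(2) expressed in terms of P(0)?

P(2)/P(0) = ∏_{i=0}^{2-1} λ_i/μ_{i+1}
= (6-0)×2.7/4.7 × (6-1)×2.7/4.7
= 9.9004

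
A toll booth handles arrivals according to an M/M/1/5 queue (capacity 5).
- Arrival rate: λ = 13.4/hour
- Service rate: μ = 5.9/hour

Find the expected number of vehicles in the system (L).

ρ = λ/μ = 13.4/5.9 = 2.27119
P₀ = (1-ρ)/(1-ρ^(K+1)) = (1-2.27119)/(1-2.27119^6) = -1.2712/-136.2527 = 0.009330
P_K = P₀×ρ^K = 0.009330 × 2.27119^5 = 0.009330 × 60.4321 = 0.5638
L = ρ[1 - (K+1)ρ^K + Kρ^(K+1)] / [(1-ρ)(1-ρ^(K+1))]
L = 2.27119 × (1 - 6×60.4321 + 5×137.2527) / ((1 - 2.27119) × (1 - 137.2527)) = 4.2574 vehicles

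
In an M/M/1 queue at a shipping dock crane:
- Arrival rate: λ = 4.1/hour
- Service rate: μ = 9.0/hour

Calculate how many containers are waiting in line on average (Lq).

ρ = λ/μ = 4.1/9.0 = 0.4556
For M/M/1: Lq = λ²/(μ(μ-λ))
Lq = 16.81/(9.0 × 4.90)
Lq = 0.3812 containers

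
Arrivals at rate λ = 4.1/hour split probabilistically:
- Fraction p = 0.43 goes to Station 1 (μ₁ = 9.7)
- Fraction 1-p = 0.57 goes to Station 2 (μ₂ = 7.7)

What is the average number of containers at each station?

Effective rates: λ₁ = 4.1×0.43 = 1.763, λ₂ = 4.1×0.57 = 2.337
Station 1: ρ₁ = 1.763/9.7 = 0.18175, L₁ = ρ₁/(1-ρ₁) = 0.18175/(1-0.18175) = 0.2221
Station 2: ρ₂ = 2.337/7.7 = 0.3035, L₂ = ρ₂/(1-ρ₂) = 0.3035/(1-0.3035) = 0.4358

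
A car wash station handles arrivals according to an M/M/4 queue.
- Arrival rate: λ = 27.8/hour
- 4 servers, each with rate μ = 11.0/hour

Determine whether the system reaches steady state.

Stability requires ρ = λ/(cμ) < 1
ρ = 27.8/(4 × 11.0) = 27.8/44.00 = 0.6318
Since 0.6318 < 1, the system is STABLE.
The servers are busy 63.18% of the time.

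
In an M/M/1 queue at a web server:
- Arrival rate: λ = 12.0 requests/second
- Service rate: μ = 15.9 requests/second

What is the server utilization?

Server utilization: ρ = λ/μ
ρ = 12.0/15.9 = 0.7547
The server is busy 75.47% of the time.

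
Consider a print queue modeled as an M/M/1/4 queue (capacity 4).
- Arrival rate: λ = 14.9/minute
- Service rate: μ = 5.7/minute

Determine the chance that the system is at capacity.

ρ = λ/μ = 14.9/5.7 = 2.61404
P₀ = (1-ρ)/(1-ρ^(K+1)) = (1-2.61404)/(1-2.61404^5) = -1.6140/-121.0566 = 0.01333
P_K = P₀×ρ^K = 0.013333 × 2.61404^4 = 0.013333 × 46.6927 = 0.6226
Blocking probability = 62.26%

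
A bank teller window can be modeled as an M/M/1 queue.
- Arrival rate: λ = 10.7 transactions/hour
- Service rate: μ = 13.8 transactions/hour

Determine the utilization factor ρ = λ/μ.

Server utilization: ρ = λ/μ
ρ = 10.7/13.8 = 0.7754
The server is busy 77.54% of the time.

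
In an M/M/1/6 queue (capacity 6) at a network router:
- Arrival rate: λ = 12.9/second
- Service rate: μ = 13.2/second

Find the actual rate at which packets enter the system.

ρ = λ/μ = 12.9/13.2 = 0.97727
P₀ = (1-ρ)/(1-ρ^(K+1)) = (1-0.97727)/(1-0.97727^7) = 0.02273/0.1487 = 0.1529
P_K = P₀×ρ^K = 0.1529 × 0.97727^6 = 0.1529 × 0.8711 = 0.1332
λ_eff = λ(1-P_K) = 12.9 × (1 - 0.133196) = 12.9 × 0.866804 = 11.1818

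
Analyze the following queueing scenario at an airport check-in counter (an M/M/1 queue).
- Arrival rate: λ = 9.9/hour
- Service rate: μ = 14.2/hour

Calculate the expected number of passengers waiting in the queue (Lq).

ρ = λ/μ = 9.9/14.2 = 0.6972
For M/M/1: Lq = λ²/(μ(μ-λ))
Lq = 98.01/(14.2 × 4.30)
Lq = 1.6051 passengers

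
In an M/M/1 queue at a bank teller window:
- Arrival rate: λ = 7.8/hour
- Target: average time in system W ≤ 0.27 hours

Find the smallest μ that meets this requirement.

For M/M/1: W = 1/(μ-λ)
Need W ≤ 0.27, so 1/(μ-λ) ≤ 0.27
μ - λ ≥ 1/0.27 = 3.7037
μ ≥ 7.8 + 3.7037 = 11.5037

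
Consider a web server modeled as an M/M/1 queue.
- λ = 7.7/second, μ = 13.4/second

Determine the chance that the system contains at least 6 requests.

ρ = λ/μ = 7.7/13.4 = 0.57463
P(N ≥ n) = ρⁿ
P(N ≥ 6) = 0.57463^6
P(N ≥ 6) = 0.03600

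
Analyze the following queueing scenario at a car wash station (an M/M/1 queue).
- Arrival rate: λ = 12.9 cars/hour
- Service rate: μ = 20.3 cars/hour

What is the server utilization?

Server utilization: ρ = λ/μ
ρ = 12.9/20.3 = 0.6355
The server is busy 63.55% of the time.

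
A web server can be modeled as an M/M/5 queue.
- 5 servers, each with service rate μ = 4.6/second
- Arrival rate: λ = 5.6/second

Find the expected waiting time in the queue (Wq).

Traffic intensity: ρ = λ/(cμ) = 5.6/(5×4.6) = 0.2435
Since ρ = 0.2435 < 1, system is stable.
Offered load a = λ/μ = cρ = 5.6/4.6 = 1.2174
P₀ = [ Σₙ₌₀^4 aⁿ/n! + a^5/(5!(1-ρ)) ]⁻¹
Σ = a^0/0! + a^1/1! + a^2/2! + a^3/3! + a^4/4! = 1.0000 + 1.2174 + 0.7410 + 0.3007 + 0.09152 = 3.3506
a^5/(5!(1-ρ)) = 2.6739/(120 × 0.7565) = 0.02945
P₀ = 1/(3.3506 + 0.02945) = 0.2959
Lq = P₀·a^5·ρ / (5!(1-ρ)²) = 0.2959 × 2.6739 × 0.2435 / (120 × 0.5723) = 0.002805
Wq = Lq/λ = 0.0028045/5.6 = 0.0005008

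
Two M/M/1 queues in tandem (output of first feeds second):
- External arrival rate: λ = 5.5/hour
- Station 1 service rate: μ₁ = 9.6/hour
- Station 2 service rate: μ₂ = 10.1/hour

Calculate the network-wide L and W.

By Jackson's theorem, each station behaves as independent M/M/1.
Station 1: ρ₁ = 5.5/9.6 = 0.5729, L₁ = ρ₁/(1-ρ₁) = λ/(μ₁-λ) = 5.5/4.10 = 1.34146
Station 2: ρ₂ = 5.5/10.1 = 0.5446, L₂ = ρ₂/(1-ρ₂) = λ/(μ₂-λ) = 5.5/4.60 = 1.19565
Total: L = L₁ + L₂ = 1.34146 + 1.19565 = 2.5371
W = L/λ = 2.5371/5.5 = 0.4613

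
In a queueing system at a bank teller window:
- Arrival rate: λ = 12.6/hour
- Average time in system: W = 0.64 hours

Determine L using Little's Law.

Little's Law: L = λW
L = 12.6 × 0.64 = 8.0640 transactions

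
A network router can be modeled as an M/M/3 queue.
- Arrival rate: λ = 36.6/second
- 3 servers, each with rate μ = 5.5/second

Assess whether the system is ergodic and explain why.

Stability requires ρ = λ/(cμ) < 1
ρ = 36.6/(3 × 5.5) = 36.6/16.50 = 2.2182
Since 2.2182 ≥ 1, the system is UNSTABLE.
Need c > λ/μ = 36.6/5.5 = 6.65.
Minimum servers needed: c = 7.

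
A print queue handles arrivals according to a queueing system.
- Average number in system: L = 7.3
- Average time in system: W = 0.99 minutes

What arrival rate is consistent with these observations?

Little's Law: L = λW, so λ = L/W
λ = 7.3/0.99 = 7.3737 jobs/minute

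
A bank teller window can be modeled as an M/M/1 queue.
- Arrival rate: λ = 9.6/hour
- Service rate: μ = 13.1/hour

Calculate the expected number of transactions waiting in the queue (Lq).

ρ = λ/μ = 9.6/13.1 = 0.7328
For M/M/1: Lq = λ²/(μ(μ-λ))
Lq = 92.16/(13.1 × 3.50)
Lq = 2.0100 transactions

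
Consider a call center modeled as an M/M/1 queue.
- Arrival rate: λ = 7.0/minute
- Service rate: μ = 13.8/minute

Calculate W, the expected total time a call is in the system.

First, compute utilization: ρ = λ/μ = 7.0/13.8 = 0.5072
For M/M/1: W = 1/(μ-λ)
W = 1/(13.8-7.0) = 1/6.80
W = 0.1471 minutes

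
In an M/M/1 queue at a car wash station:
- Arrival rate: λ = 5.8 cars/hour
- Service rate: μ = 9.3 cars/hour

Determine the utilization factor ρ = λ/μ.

Server utilization: ρ = λ/μ
ρ = 5.8/9.3 = 0.6237
The server is busy 62.37% of the time.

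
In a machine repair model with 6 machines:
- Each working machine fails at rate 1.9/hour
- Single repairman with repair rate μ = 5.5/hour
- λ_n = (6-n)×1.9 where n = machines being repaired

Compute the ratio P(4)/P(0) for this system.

P(4)/P(0) = ∏_{i=0}^{4-1} λ_i/μ_{i+1}
= (6-0)×1.9/5.5 × (6-1)×1.9/5.5 × (6-2)×1.9/5.5 × (6-3)×1.9/5.5
= 5.1270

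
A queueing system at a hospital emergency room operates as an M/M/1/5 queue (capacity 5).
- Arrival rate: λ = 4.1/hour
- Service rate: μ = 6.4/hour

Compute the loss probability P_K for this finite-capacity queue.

ρ = λ/μ = 4.1/6.4 = 0.640625
P₀ = (1-ρ)/(1-ρ^(K+1)) = (1-0.640625)/(1-0.640625^6) = 0.3594/0.9309 = 0.3861
P_K = P₀×ρ^K = 0.3861 × 0.640625^5 = 0.3861 × 0.1079 = 0.04166
Blocking probability = 4.17%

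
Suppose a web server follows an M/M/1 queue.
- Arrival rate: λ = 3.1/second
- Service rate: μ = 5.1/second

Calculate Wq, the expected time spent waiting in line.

First, compute utilization: ρ = λ/μ = 3.1/5.1 = 0.6078
For M/M/1: Wq = λ/(μ(μ-λ))
Wq = 3.1/(5.1 × (5.1-3.1))
Wq = 3.1/(5.1 × 2.00)
Wq = 0.3039 seconds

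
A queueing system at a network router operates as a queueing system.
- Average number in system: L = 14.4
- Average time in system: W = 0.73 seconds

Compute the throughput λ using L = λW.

Little's Law: L = λW, so λ = L/W
λ = 14.4/0.73 = 19.7260 packets/second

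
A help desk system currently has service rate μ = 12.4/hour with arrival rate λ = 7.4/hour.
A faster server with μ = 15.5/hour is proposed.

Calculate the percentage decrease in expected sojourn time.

System 1: ρ₁ = 7.4/12.4 = 0.5968, W₁ = 1/(12.4-7.4) = 0.20000
System 2: ρ₂ = 7.4/15.5 = 0.4774, W₂ = 1/(15.5-7.4) = 0.12346
Improvement: (W₁-W₂)/W₁ = (0.20000-0.12346)/0.20000 = 38.27%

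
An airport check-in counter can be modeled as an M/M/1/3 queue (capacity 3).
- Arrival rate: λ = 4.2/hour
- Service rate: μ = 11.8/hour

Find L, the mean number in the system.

ρ = λ/μ = 4.2/11.8 = 0.35593
P₀ = (1-ρ)/(1-ρ^(K+1)) = (1-0.35593)/(1-0.35593^4) = 0.6441/0.9840 = 0.6546
P_K = P₀×ρ^K = 0.6546 × 0.35593^3 = 0.6546 × 0.04509 = 0.02952
L = ρ[1 - (K+1)ρ^K + Kρ^(K+1)] / [(1-ρ)(1-ρ^(K+1))]
L = 0.35593 × (1 - 4×0.04509 + 3×0.01605) / ((1 - 0.35593) × (1 - 0.01605)) = 0.4874 passengers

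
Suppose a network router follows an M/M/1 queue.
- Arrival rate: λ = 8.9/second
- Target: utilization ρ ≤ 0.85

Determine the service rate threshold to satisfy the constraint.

ρ = λ/μ, so μ = λ/ρ
μ ≥ 8.9/0.85 = 10.4706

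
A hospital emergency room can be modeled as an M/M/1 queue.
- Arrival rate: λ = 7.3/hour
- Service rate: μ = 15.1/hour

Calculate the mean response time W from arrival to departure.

First, compute utilization: ρ = λ/μ = 7.3/15.1 = 0.4834
For M/M/1: W = 1/(μ-λ)
W = 1/(15.1-7.3) = 1/7.80
W = 0.1282 hours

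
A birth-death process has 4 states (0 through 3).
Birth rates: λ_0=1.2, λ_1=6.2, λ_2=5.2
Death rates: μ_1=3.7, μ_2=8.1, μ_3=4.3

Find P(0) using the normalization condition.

Ratios P(n)/P(0) = (λ₀···λₙ₋₁)/(μ₁···μₙ):
P(1)/P(0) = (1.2)/(3.7) = 0.32432
P(2)/P(0) = (1.2×6.2)/(3.7×8.1) = 0.24825
P(3)/P(0) = (1.2×6.2×5.2)/(3.7×8.1×4.3) = 0.30021

Normalization: ∑ P(n) = 1
P(0) × (1.0000 + 0.32432 + 0.24825 + 0.30021) = 1
P(0) × 1.8728 = 1
P(0) = 1/1.8728 = 0.5340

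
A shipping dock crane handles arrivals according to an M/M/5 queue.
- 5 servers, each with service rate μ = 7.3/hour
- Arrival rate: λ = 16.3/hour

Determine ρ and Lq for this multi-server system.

Traffic intensity: ρ = λ/(cμ) = 16.3/(5×7.3) = 0.4466
Since ρ = 0.4466 < 1, system is stable.
Offered load a = λ/μ = cρ = 16.3/7.3 = 2.2329
P₀ = [ Σₙ₌₀^4 aⁿ/n! + a^5/(5!(1-ρ)) ]⁻¹
Σ = a^0/0! + a^1/1! + a^2/2! + a^3/3! + a^4/4! = 1.0000 + 2.2329 + 2.4929 + 1.8554 + 1.0357 = 8.6169
a^5/(5!(1-ρ)) = 55.5039/(120 × 0.5534) = 0.8358
P₀ = 1/(8.6169 + 0.8358) = 0.1058
Lq = P₀·a^5·ρ / (5!(1-ρ)²) = 0.1058 × 55.5039 × 0.4466 / (120 × 0.3063) = 0.07135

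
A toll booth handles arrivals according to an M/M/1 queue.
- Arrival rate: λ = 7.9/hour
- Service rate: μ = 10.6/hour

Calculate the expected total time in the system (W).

First, compute utilization: ρ = λ/μ = 7.9/10.6 = 0.7453
For M/M/1: W = 1/(μ-λ)
W = 1/(10.6-7.9) = 1/2.70
W = 0.3704 hours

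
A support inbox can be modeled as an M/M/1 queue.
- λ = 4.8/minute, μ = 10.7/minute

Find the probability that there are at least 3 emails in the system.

ρ = λ/μ = 4.8/10.7 = 0.4486
P(N ≥ n) = ρⁿ
P(N ≥ 3) = 0.4486^3
P(N ≥ 3) = 0.09028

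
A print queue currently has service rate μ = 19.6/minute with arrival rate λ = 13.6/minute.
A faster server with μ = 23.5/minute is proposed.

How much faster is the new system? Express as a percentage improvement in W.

System 1: ρ₁ = 13.6/19.6 = 0.6939, W₁ = 1/(19.6-13.6) = 0.166667
System 2: ρ₂ = 13.6/23.5 = 0.5787, W₂ = 1/(23.5-13.6) = 0.101010
Improvement: (W₁-W₂)/W₁ = (0.166667-0.101010)/0.166667 = 39.39%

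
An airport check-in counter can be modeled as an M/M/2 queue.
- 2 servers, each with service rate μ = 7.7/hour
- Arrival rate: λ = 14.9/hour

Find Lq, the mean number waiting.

Traffic intensity: ρ = λ/(cμ) = 14.9/(2×7.7) = 0.9675
Since ρ = 0.9675 < 1, system is stable.
Offered load a = λ/μ = cρ = 14.9/7.7 = 1.9351
P₀ = [ Σₙ₌₀^1 aⁿ/n! + a^2/(2!(1-ρ)) ]⁻¹
Σ = a^0/0! + a^1/1! = 1.0000 + 1.9351 = 2.9351
a^2/(2!(1-ρ)) = 3.744476/(2 × 0.03246753) = 57.6649
P₀ = 1/(2.9351 + 57.6649) = 0.01650
Lq = P₀·a^2·ρ / (2!(1-ρ)²) = 0.01650165 × 3.744476 × 0.9675325 / (2 × 0.001054141) = 28.3567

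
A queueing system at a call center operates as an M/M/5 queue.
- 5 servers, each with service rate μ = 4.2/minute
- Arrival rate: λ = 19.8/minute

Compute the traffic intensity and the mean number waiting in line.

Traffic intensity: ρ = λ/(cμ) = 19.8/(5×4.2) = 0.9429
Since ρ = 0.9429 < 1, system is stable.
Offered load a = λ/μ = cρ = 19.8/4.2 = 4.7143
P₀ = [ Σₙ₌₀^4 aⁿ/n! + a^5/(5!(1-ρ)) ]⁻¹
Σ = a^0/0! + a^1/1! + a^2/2! + a^3/3! + a^4/4! = 1.000000 + 4.714286 + 11.11224 + 17.46210 + 20.58033 = 54.8690
a^5/(5!(1-ρ)) = 2328.5175/(120 × 0.05714286) = 339.5755
P₀ = 1/(54.8690 + 339.5755) = 0.002535
Lq = P₀·a^5·ρ / (5!(1-ρ)²) = 0.0025352 × 2328.5175 × 0.94286 / (120 × 0.0032653) = 14.2048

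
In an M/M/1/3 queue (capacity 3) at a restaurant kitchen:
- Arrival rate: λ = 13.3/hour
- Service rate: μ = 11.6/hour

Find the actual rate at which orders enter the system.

ρ = λ/μ = 13.3/11.6 = 1.14655
P₀ = (1-ρ)/(1-ρ^(K+1)) = (1-1.14655)/(1-1.14655^4) = -0.14655/-0.72811 = 0.2013
P_K = P₀×ρ^K = 0.2013 × 1.14655^3 = 0.2013 × 1.5072 = 0.3034
λ_eff = λ(1-P_K) = 13.3 × (1 - 0.30337) = 13.3 × 0.69663 = 9.2652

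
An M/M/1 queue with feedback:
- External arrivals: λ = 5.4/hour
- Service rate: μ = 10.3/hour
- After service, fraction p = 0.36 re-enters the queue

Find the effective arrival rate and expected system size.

Effective arrival rate: λ_eff = λ/(1-p) = 5.4/(1-0.36) = 5.4/0.64 = 8.4375
ρ = λ_eff/μ = 8.4375/10.3 = 0.819175
L = ρ/(1-ρ) = 0.819175/(1-0.819175) = 4.5302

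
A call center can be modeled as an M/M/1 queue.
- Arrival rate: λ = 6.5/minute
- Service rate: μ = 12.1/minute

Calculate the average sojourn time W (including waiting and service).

First, compute utilization: ρ = λ/μ = 6.5/12.1 = 0.5372
For M/M/1: W = 1/(μ-λ)
W = 1/(12.1-6.5) = 1/5.60
W = 0.1786 minutes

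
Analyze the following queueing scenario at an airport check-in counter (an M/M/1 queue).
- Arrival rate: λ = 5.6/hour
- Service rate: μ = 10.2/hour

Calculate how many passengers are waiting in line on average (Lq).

ρ = λ/μ = 5.6/10.2 = 0.5490
For M/M/1: Lq = λ²/(μ(μ-λ))
Lq = 31.36/(10.2 × 4.60)
Lq = 0.6684 passengers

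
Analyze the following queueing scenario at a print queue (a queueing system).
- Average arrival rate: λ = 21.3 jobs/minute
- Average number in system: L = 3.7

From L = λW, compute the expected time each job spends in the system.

Little's Law: L = λW, so W = L/λ
W = 3.7/21.3 = 0.1737 minutes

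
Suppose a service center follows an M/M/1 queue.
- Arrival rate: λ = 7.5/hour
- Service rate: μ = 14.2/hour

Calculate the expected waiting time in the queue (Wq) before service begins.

First, compute utilization: ρ = λ/μ = 7.5/14.2 = 0.5282
For M/M/1: Wq = λ/(μ(μ-λ))
Wq = 7.5/(14.2 × (14.2-7.5))
Wq = 7.5/(14.2 × 6.70)
Wq = 0.07883 hours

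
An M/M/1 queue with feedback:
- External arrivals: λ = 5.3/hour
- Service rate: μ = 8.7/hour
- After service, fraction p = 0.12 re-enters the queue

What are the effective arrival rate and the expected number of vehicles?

Effective arrival rate: λ_eff = λ/(1-p) = 5.3/(1-0.12) = 5.3/0.88 = 6.02273
ρ = λ_eff/μ = 6.02273/8.7 = 0.69227
L = ρ/(1-ρ) = 0.69227/(1-0.69227) = 2.2496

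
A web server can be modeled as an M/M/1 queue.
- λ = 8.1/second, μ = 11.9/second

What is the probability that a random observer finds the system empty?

ρ = λ/μ = 8.1/11.9 = 0.6807
P(0) = 1 - ρ = 1 - 0.6807 = 0.3193
The server is idle 31.93% of the time.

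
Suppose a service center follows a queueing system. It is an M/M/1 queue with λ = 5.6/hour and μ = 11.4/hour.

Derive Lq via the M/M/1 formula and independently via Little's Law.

Method 1 (direct): Lq = λ²/(μ(μ-λ)) = 31.36/(11.4 × 5.80) = 0.4743

Method 2 (Little's Law):
W = 1/(μ-λ) = 1/5.80 = 0.17241
Wq = W - 1/μ = 0.17241 - 0.087719 = 0.08469
Lq = λWq = 5.6 × 0.08469 = 0.4743 ✔ (matches Method 1)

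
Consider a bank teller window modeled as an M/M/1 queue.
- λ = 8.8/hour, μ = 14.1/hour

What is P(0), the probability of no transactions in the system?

ρ = λ/μ = 8.8/14.1 = 0.6241
P(0) = 1 - ρ = 1 - 0.6241 = 0.3759
The server is idle 37.59% of the time.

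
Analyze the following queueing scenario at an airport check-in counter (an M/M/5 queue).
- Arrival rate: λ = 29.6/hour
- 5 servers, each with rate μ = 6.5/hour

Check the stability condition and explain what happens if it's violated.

Stability requires ρ = λ/(cμ) < 1
ρ = 29.6/(5 × 6.5) = 29.6/32.50 = 0.9108
Since 0.9108 < 1, the system is STABLE.
The servers are busy 91.08% of the time.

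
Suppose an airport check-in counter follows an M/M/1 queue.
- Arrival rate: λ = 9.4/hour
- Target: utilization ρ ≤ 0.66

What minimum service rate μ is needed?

ρ = λ/μ, so μ = λ/ρ
μ ≥ 9.4/0.66 = 14.2424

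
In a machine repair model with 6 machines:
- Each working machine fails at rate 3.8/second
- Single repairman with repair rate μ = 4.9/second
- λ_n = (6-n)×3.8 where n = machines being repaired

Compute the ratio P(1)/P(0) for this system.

P(1)/P(0) = ∏_{i=0}^{1-1} λ_i/μ_{i+1}
= (6-0)×3.8/4.9
= 4.6531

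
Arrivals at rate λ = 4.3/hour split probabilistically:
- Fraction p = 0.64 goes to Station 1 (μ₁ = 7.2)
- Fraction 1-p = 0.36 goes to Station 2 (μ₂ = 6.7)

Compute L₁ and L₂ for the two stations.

Effective rates: λ₁ = 4.3×0.64 = 2.752, λ₂ = 4.3×0.36 = 1.548
Station 1: ρ₁ = 2.752/7.2 = 0.38222, L₁ = ρ₁/(1-ρ₁) = 0.38222/(1-0.38222) = 0.6187
Station 2: ρ₂ = 1.548/6.7 = 0.23104, L₂ = ρ₂/(1-ρ₂) = 0.23104/(1-0.23104) = 0.3005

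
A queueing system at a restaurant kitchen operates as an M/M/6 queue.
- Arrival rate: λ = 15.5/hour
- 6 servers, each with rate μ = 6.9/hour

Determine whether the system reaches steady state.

Stability requires ρ = λ/(cμ) < 1
ρ = 15.5/(6 × 6.9) = 15.5/41.40 = 0.3744
Since 0.3744 < 1, the system is STABLE.
The servers are busy 37.44% of the time.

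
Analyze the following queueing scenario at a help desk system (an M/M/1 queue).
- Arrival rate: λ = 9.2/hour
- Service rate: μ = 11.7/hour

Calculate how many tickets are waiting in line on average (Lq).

ρ = λ/μ = 9.2/11.7 = 0.7863
For M/M/1: Lq = λ²/(μ(μ-λ))
Lq = 84.64/(11.7 × 2.50)
Lq = 2.8937 tickets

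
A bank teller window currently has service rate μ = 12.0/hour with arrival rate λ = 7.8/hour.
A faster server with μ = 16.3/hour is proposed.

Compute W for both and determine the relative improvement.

System 1: ρ₁ = 7.8/12.0 = 0.6500, W₁ = 1/(12.0-7.8) = 0.23810
System 2: ρ₂ = 7.8/16.3 = 0.4785, W₂ = 1/(16.3-7.8) = 0.11765
Improvement: (W₁-W₂)/W₁ = (0.23810-0.11765)/0.23810 = 50.59%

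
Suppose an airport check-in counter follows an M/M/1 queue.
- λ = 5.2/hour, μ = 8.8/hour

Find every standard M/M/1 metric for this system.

Step 1: ρ = λ/μ = 5.2/8.8 = 0.5909
Step 2: L = λ/(μ-λ) = 5.2/3.60 = 1.4444
Step 3: Lq = λ²/(μ(μ-λ)) = 27.04/(8.8×3.60) = 0.8535
Step 4: W = 1/(μ-λ) = 1/3.60 = 0.277778
Step 5: Wq = λ/(μ(μ-λ)) = 5.2/(8.8×3.60) = 0.1641
Step 6: P(0) = 1-ρ = 0.4091
Verify: L = λW = 5.2×0.277778 = 1.4444 ✔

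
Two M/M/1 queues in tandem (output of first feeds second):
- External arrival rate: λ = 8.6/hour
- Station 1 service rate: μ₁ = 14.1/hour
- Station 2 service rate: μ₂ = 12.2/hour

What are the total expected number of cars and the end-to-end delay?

By Jackson's theorem, each station behaves as independent M/M/1.
Station 1: ρ₁ = 8.6/14.1 = 0.6099, L₁ = ρ₁/(1-ρ₁) = λ/(μ₁-λ) = 8.6/5.50 = 1.5636
Station 2: ρ₂ = 8.6/12.2 = 0.7049, L₂ = ρ₂/(1-ρ₂) = λ/(μ₂-λ) = 8.6/3.60 = 2.3889
Total: L = L₁ + L₂ = 1.5636 + 2.3889 = 3.9525
W = L/λ = 3.9525/8.6 = 0.4596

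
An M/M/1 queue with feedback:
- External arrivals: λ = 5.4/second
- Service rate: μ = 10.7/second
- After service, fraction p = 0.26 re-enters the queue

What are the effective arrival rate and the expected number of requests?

Effective arrival rate: λ_eff = λ/(1-p) = 5.4/(1-0.26) = 5.4/0.74 = 7.2973
ρ = λ_eff/μ = 7.2973/10.7 = 0.68199
L = ρ/(1-ρ) = 0.68199/(1-0.68199) = 2.1446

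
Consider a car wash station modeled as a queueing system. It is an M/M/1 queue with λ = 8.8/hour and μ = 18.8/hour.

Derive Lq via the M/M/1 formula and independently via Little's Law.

Method 1 (direct): Lq = λ²/(μ(μ-λ)) = 77.44/(18.8 × 10.00) = 0.4119

Method 2 (Little's Law):
W = 1/(μ-λ) = 1/10.00 = 0.1000
Wq = W - 1/μ = 0.1000 - 0.05319 = 0.04681
Lq = λWq = 8.8 × 0.04681 = 0.4119 ✔ (matches Method 1)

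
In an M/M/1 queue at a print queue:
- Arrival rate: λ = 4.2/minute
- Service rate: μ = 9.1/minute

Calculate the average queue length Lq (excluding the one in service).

ρ = λ/μ = 4.2/9.1 = 0.4615
For M/M/1: Lq = λ²/(μ(μ-λ))
Lq = 17.64/(9.1 × 4.90)
Lq = 0.3956 jobs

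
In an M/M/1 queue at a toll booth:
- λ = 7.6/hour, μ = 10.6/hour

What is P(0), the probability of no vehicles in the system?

ρ = λ/μ = 7.6/10.6 = 0.7170
P(0) = 1 - ρ = 1 - 0.7170 = 0.2830
The server is idle 28.30% of the time.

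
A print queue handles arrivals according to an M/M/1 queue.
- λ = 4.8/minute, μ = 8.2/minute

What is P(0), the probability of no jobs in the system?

ρ = λ/μ = 4.8/8.2 = 0.5854
P(0) = 1 - ρ = 1 - 0.5854 = 0.4146
The server is idle 41.46% of the time.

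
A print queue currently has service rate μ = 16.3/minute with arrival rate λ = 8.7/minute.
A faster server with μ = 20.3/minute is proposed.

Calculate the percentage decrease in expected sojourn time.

System 1: ρ₁ = 8.7/16.3 = 0.5337, W₁ = 1/(16.3-8.7) = 0.13158
System 2: ρ₂ = 8.7/20.3 = 0.4286, W₂ = 1/(20.3-8.7) = 0.086207
Improvement: (W₁-W₂)/W₁ = (0.13158-0.086207)/0.13158 = 34.48%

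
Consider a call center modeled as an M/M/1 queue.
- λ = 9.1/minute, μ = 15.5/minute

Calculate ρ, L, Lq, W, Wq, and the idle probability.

Step 1: ρ = λ/μ = 9.1/15.5 = 0.5871
Step 2: L = λ/(μ-λ) = 9.1/6.40 = 1.4219
Step 3: Lq = λ²/(μ(μ-λ)) = 82.81/(15.5×6.40) = 0.8348
Step 4: W = 1/(μ-λ) = 1/6.40 = 0.15625
Step 5: Wq = λ/(μ(μ-λ)) = 9.1/(15.5×6.40) = 0.09173
Step 6: P(0) = 1-ρ = 0.4129
Verify: L = λW = 9.1×0.15625 = 1.4219 ✔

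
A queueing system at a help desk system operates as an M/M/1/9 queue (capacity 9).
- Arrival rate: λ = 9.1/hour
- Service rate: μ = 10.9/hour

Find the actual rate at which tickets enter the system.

ρ = λ/μ = 9.1/10.9 = 0.8348624
P₀ = (1-ρ)/(1-ρ^(K+1)) = (1-0.8348624)/(1-0.8348624^10) = 0.1651/0.8355 = 0.1976
P_K = P₀×ρ^K = 0.19765 × 0.8348624^9 = 0.19765 × 0.19703 = 0.03894
λ_eff = λ(1-P_K) = 9.1 × (1 - 0.03894) = 9.1 × 0.96106 = 8.7456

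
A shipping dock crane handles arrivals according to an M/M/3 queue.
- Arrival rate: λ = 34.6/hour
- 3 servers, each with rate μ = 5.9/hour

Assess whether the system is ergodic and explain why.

Stability requires ρ = λ/(cμ) < 1
ρ = 34.6/(3 × 5.9) = 34.6/17.70 = 1.9548
Since 1.9548 ≥ 1, the system is UNSTABLE.
Need c > λ/μ = 34.6/5.9 = 5.86.
Minimum servers needed: c = 6.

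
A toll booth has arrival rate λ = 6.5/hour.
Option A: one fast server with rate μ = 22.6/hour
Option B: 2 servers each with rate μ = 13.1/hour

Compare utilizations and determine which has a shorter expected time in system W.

Option A: single server μ = 22.6 (M/M/1)
  ρ_A = 6.5/22.6 = 0.2876
  W_A = 1/(μ-λ) = 1/(22.6-6.5) = 1/16.10 = 0.06211

Option B: 2 servers μ = 13.1 (M/M/2)
  ρ_B = λ/(cμ) = 6.5/(2×13.1) = 0.2481
  Offered load a = λ/μ = cρ = 6.5/13.1 = 0.4962
  P₀ = [ Σₙ₌₀^1 aⁿ/n! + a^2/(2!(1-ρ)) ]⁻¹
  Σ = a^0/0! + a^1/1! = 1.0000 + 0.4962 = 1.4962
  a^2/(2!(1-ρ)) = 0.2462/(2 × 0.7519) = 0.1637
  P₀ = 1/(1.4962 + 0.1637) = 0.6024
  Lq = P₀·a^2·ρ / (2!(1-ρ)²) = 0.6024 × 0.2462 × 0.2481 / (2 × 0.5654) = 0.03254
  Wq_B = Lq/λ = 0.032543/6.5 = 0.0050066
  W_B = Wq_B + 1/μ = 0.0050066 + 0.076336 = 0.08134

Since W_A = 0.06211 < W_B = 0.08134, Option A (single fast server) has the shorter time in system.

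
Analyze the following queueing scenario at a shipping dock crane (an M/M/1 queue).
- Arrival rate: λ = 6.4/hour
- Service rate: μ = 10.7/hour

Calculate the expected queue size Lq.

ρ = λ/μ = 6.4/10.7 = 0.5981
For M/M/1: Lq = λ²/(μ(μ-λ))
Lq = 40.96/(10.7 × 4.30)
Lq = 0.8902 containers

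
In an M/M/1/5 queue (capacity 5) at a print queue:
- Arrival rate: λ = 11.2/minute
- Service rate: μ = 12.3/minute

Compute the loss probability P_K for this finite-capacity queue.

ρ = λ/μ = 11.2/12.3 = 0.91057
P₀ = (1-ρ)/(1-ρ^(K+1)) = (1-0.91057)/(1-0.91057^6) = 0.08943/0.4300 = 0.2080
P_K = P₀×ρ^K = 0.2080 × 0.91057^5 = 0.2080 × 0.6260 = 0.1302
Blocking probability = 13.02%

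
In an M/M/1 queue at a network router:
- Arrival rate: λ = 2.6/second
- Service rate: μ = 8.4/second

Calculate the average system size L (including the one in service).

ρ = λ/μ = 2.6/8.4 = 0.3095
For M/M/1: L = λ/(μ-λ)
L = 2.6/(8.4-2.6) = 2.6/5.80
L = 0.4483 packets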